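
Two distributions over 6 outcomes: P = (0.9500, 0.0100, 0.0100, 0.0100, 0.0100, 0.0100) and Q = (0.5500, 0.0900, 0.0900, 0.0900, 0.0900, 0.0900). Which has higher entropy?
Q

P is highly concentrated on one outcome (95%), making it nearly deterministic. Q spreads its mass more evenly (max 55%). The more spread-out distribution has higher entropy: H(P) ≈ 0.402 bits, H(Q) ≈ 2.038 bits.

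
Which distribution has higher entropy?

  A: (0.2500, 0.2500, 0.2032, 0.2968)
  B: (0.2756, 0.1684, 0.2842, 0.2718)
A

Both distributions are close to uniform, making this a harder comparison.

H(A) = 1.9873 bits
H(B) = 1.9719 bits

The distribution closer to uniform has higher entropy.
Answer: A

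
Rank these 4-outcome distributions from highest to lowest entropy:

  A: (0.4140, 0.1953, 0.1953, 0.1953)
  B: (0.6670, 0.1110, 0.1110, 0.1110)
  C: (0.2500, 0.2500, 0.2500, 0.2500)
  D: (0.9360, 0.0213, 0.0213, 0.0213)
C > A > B > D

Key insight: Entropy is maximized by uniform distributions and minimized by concentrated distributions.

Entropies:
  H(A) = 1.9073 bits
  H(B) = 1.4458 bits
  H(C) = 2.0000 bits
  H(D) = 0.4446 bits

Ranking: C > A > B > D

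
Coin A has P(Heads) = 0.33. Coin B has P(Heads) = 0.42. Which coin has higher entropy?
B

For binary distributions, entropy is maximized at p=0.5 and decreases as p moves toward 0 or 1.

H(A) = H(0.33) = 0.9149 bits
H(B) = H(0.42) = 0.9815 bits

Distribution B (p=0.42) is closer to uniform (p=0.5), so it has higher entropy.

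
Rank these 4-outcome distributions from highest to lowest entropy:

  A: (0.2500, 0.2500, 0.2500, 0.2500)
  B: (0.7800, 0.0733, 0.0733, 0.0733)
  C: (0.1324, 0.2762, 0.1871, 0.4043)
A > C > B

Key insight: Entropy is maximized by uniform distributions and minimized by concentrated distributions.

- Uniform distributions have maximum entropy log₂(4) = 2.0000 bits
- The more "peaked" or concentrated a distribution, the lower its entropy

Entropies:
  H(A) = 2.0000 bits
  H(B) = 1.1089 bits
  H(C) = 1.8795 bits

Ranking: A > C > B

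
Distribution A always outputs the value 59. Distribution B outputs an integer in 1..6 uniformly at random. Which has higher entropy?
B

A is deterministic, so H(A) = 0. B is uniform over 6 outcomes, so H(B) = log₂(6) = 2.585 bits. Any distribution with genuine randomness has higher entropy than a deterministic one.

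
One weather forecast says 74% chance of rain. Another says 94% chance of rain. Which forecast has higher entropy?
74% forecast

Treat each forecast as a Bernoulli distribution. Binary entropy is maximized at p=0.5 and falls off symmetrically toward 0 or 1. The 74% forecast is closer to 50%, so it is more uncertain. H(74%) ≈ 0.827 bits, H(94%) ≈ 0.327 bits.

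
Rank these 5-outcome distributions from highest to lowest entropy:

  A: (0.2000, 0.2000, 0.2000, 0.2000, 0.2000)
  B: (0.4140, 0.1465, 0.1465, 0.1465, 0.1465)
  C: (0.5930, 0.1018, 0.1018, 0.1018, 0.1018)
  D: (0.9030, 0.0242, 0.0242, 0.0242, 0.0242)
A > B > C > D

Key insight: Entropy is maximized by uniform distributions and minimized by concentrated distributions.

Entropies:
  H(A) = 2.3219 bits
  H(B) = 2.1506 bits
  H(C) = 1.7889 bits
  H(D) = 0.6534 bits

Ranking: A > B > C > D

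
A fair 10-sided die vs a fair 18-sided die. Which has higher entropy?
18-sided die

Both are uniform distributions; for uniform over n outcomes, H = log₂(n). H(10-sided) = log₂(10) = 3.322 bits and H(18-sided) = log₂(18) = 4.170 bits. More outcomes in a uniform distribution means higher entropy.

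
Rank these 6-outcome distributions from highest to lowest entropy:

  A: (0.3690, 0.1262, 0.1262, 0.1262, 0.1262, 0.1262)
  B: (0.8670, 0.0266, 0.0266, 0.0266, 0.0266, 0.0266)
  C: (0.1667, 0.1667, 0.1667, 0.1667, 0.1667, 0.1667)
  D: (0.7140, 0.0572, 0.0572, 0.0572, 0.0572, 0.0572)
C > A > D > B

Key insight: Entropy is maximized by uniform distributions and minimized by concentrated distributions.

Entropies:
  H(A) = 2.4150 bits
  H(B) = 0.8744 bits
  H(C) = 2.5850 bits
  H(D) = 1.5276 bits

Ranking: C > A > D > B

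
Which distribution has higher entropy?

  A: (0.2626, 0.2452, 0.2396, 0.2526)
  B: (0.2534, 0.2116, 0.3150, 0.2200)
A

Both distributions are close to uniform, making this a harder comparison.

H(A) = 1.9991 bits
H(B) = 1.9815 bits

The distribution closer to uniform has higher entropy.
Answer: A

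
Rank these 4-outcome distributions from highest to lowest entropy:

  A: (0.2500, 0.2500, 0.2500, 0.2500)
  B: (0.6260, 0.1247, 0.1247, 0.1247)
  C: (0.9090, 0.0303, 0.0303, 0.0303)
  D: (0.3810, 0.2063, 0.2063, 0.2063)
A > D > B > C

Key insight: Entropy is maximized by uniform distributions and minimized by concentrated distributions.

Entropies:
  H(A) = 2.0000 bits
  H(B) = 1.5465 bits
  H(C) = 0.5840 bits
  H(D) = 1.9398 bits

Ranking: A > D > B > C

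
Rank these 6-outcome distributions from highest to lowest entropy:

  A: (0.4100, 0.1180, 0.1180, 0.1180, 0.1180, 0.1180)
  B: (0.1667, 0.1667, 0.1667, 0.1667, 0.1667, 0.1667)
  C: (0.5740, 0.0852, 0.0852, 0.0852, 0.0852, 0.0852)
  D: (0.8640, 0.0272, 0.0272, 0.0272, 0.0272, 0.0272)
B > A > C > D

Key insight: Entropy is maximized by uniform distributions and minimized by concentrated distributions.

Entropies:
  H(A) = 2.3464 bits
  H(B) = 2.5850 bits
  H(C) = 1.9733 bits
  H(D) = 0.8894 bits

Ranking: B > A > C > D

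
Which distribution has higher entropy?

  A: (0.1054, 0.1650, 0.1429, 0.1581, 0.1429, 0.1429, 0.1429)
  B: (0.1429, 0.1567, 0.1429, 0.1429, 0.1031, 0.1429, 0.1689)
A

Both distributions are close to uniform, making this a harder comparison.

H(A) = 2.7961 bits
H(B) = 2.7943 bits

The distribution closer to uniform has higher entropy.
Answer: A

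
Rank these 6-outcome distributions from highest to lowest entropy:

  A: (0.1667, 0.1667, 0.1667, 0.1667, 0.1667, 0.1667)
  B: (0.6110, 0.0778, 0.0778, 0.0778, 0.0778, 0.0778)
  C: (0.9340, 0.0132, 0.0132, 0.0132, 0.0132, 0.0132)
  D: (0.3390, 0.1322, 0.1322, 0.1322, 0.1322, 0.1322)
A > D > B > C

Key insight: Entropy is maximized by uniform distributions and minimized by concentrated distributions.

Entropies:
  H(A) = 2.5850 bits
  H(B) = 1.8674 bits
  H(C) = 0.5041 bits
  H(D) = 2.4587 bits

Ranking: A > D > B > C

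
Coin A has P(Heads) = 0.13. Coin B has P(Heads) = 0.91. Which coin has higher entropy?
A

For binary distributions, entropy is maximized at p=0.5 and decreases as p moves toward 0 or 1.

H(A) = H(0.13) = 0.5574 bits
H(B) = H(0.91) = 0.4365 bits

Distribution A (p=0.13) is closer to uniform (p=0.5), so it has higher entropy.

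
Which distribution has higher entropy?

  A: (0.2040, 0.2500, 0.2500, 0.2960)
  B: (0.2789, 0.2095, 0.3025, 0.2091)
A

Both distributions are close to uniform, making this a harder comparison.

H(A) = 1.9877 bits
H(B) = 1.9801 bits

The distribution closer to uniform has higher entropy.
Answer: A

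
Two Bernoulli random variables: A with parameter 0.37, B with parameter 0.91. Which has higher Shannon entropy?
A

For binary distributions, entropy is maximized at p=0.5 and decreases as p moves toward 0 or 1.

H(A) = H(0.37) = 0.9507 bits
H(B) = H(0.91) = 0.4365 bits

Distribution A (p=0.37) is closer to uniform (p=0.5), so it has higher entropy.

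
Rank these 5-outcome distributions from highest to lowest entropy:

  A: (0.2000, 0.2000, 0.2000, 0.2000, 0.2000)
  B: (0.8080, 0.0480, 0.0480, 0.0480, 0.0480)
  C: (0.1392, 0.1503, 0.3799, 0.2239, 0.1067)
A > C > B

Key insight: Entropy is maximized by uniform distributions and minimized by concentrated distributions.

- Uniform distributions have maximum entropy log₂(5) = 2.3219 bits
- The more "peaked" or concentrated a distribution, the lower its entropy

Entropies:
  H(A) = 2.3219 bits
  H(B) = 1.0896 bits
  H(C) = 2.1652 bits

Ranking: A > C > B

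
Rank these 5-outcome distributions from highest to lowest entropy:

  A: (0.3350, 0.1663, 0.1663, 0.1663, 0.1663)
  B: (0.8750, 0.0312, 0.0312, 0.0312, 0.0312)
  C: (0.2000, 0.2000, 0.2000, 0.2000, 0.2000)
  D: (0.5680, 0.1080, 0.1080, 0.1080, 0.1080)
C > A > D > B

Key insight: Entropy is maximized by uniform distributions and minimized by concentrated distributions.

Entropies:
  H(A) = 2.2500 bits
  H(B) = 0.7936 bits
  H(C) = 2.3219 bits
  H(D) = 1.8506 bits

Ranking: C > A > D > B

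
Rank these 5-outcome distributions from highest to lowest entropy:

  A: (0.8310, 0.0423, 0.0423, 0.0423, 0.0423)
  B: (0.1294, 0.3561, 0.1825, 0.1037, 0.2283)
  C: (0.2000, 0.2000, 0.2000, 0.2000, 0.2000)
C > B > A

Key insight: Entropy is maximized by uniform distributions and minimized by concentrated distributions.

- Uniform distributions have maximum entropy log₂(5) = 2.3219 bits
- The more "peaked" or concentrated a distribution, the lower its entropy

Entropies:
  H(A) = 0.9934 bits
  H(B) = 2.1856 bits
  H(C) = 2.3219 bits

Ranking: C > B > A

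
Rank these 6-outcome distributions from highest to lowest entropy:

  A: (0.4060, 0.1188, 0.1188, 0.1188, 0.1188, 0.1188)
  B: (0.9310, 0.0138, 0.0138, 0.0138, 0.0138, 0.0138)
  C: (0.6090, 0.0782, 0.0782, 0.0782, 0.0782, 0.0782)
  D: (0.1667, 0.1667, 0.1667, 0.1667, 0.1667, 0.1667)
D > A > C > B

Key insight: Entropy is maximized by uniform distributions and minimized by concentrated distributions.

Entropies:
  H(A) = 2.3536 bits
  H(B) = 0.5224 bits
  H(C) = 1.8733 bits
  H(D) = 2.5850 bits

Ranking: D > A > C > B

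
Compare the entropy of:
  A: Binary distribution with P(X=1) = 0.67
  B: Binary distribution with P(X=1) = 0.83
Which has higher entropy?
A

For binary distributions, entropy is maximized at p=0.5 and decreases as p moves toward 0 or 1.

H(A) = H(0.67) = 0.9149 bits
H(B) = H(0.83) = 0.6577 bits

Distribution A (p=0.67) is closer to uniform (p=0.5), so it has higher entropy.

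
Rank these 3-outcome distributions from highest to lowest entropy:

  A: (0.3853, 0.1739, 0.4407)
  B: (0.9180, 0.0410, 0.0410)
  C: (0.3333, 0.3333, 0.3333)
C > A > B

Key insight: Entropy is maximized by uniform distributions and minimized by concentrated distributions.

- Uniform distributions have maximum entropy log₂(3) = 1.5850 bits
- The more "peaked" or concentrated a distribution, the lower its entropy

Entropies:
  H(A) = 1.4900 bits
  H(B) = 0.4912 bits
  H(C) = 1.5850 bits

Ranking: C > A > B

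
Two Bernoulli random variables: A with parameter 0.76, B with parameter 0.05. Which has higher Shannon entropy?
A

For binary distributions, entropy is maximized at p=0.5 and decreases as p moves toward 0 or 1.

H(A) = H(0.76) = 0.7950 bits
H(B) = H(0.05) = 0.2864 bits

Distribution A (p=0.76) is closer to uniform (p=0.5), so it has higher entropy.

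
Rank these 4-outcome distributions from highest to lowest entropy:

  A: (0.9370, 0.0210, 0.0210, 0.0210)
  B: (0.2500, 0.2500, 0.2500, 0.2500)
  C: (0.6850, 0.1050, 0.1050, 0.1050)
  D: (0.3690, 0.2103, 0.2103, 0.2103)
B > D > C > A

Key insight: Entropy is maximized by uniform distributions and minimized by concentrated distributions.

Entropies:
  H(A) = 0.4391 bits
  H(B) = 2.0000 bits
  H(C) = 1.3981 bits
  H(D) = 1.9500 bits

Ranking: B > D > C > A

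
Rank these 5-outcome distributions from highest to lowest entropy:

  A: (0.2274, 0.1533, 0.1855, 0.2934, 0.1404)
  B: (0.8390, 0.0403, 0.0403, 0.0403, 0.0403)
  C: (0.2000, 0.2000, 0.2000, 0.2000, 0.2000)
C > A > B

Key insight: Entropy is maximized by uniform distributions and minimized by concentrated distributions.

- Uniform distributions have maximum entropy log₂(5) = 2.3219 bits
- The more "peaked" or concentrated a distribution, the lower its entropy

Entropies:
  H(A) = 2.2682 bits
  H(B) = 0.9587 bits
  H(C) = 2.3219 bits

Ranking: C > A > B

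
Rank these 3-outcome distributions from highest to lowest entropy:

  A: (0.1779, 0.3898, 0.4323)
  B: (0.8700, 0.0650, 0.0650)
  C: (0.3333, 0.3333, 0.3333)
C > A > B

Key insight: Entropy is maximized by uniform distributions and minimized by concentrated distributions.

- Uniform distributions have maximum entropy log₂(3) = 1.5850 bits
- The more "peaked" or concentrated a distribution, the lower its entropy

Entropies:
  H(A) = 1.4960 bits
  H(B) = 0.6874 bits
  H(C) = 1.5850 bits

Ranking: C > A > B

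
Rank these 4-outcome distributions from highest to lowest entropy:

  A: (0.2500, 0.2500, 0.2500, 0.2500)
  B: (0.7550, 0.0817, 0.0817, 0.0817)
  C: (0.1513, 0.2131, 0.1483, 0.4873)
A > C > B

Key insight: Entropy is maximized by uniform distributions and minimized by concentrated distributions.

- Uniform distributions have maximum entropy log₂(4) = 2.0000 bits
- The more "peaked" or concentrated a distribution, the lower its entropy

Entropies:
  H(A) = 2.0000 bits
  H(B) = 1.1916 bits
  H(C) = 1.8012 bits

Ranking: A > C > B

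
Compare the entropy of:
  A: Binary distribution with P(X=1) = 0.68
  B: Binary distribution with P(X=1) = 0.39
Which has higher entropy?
B

For binary distributions, entropy is maximized at p=0.5 and decreases as p moves toward 0 or 1.

H(A) = H(0.68) = 0.9044 bits
H(B) = H(0.39) = 0.9648 bits

Distribution B (p=0.39) is closer to uniform (p=0.5), so it has higher entropy.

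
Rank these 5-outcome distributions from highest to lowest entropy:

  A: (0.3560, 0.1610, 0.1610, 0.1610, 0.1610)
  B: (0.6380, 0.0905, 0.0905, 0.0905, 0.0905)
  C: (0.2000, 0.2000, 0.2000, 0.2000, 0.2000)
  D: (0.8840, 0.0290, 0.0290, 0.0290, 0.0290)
C > A > B > D

Key insight: Entropy is maximized by uniform distributions and minimized by concentrated distributions.

Entropies:
  H(A) = 2.2273 bits
  H(B) = 1.6683 bits
  H(C) = 2.3219 bits
  H(D) = 0.7498 bits

Ranking: C > A > B > D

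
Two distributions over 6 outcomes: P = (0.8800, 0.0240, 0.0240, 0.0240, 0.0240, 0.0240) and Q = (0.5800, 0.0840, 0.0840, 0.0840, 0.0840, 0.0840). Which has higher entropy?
Q

P is highly concentrated on one outcome (88%), making it nearly deterministic. Q spreads its mass more evenly (max 58%). The more spread-out distribution has higher entropy: H(P) ≈ 0.808 bits, H(Q) ≈ 1.957 bits.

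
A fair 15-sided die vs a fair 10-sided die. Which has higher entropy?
15-sided die

Both are uniform distributions; for uniform over n outcomes, H = log₂(n). H(15-sided) = log₂(15) = 3.907 bits and H(10-sided) = log₂(10) = 3.322 bits. More outcomes in a uniform distribution means higher entropy.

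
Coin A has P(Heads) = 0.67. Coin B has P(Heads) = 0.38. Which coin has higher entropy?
B

For binary distributions, entropy is maximized at p=0.5 and decreases as p moves toward 0 or 1.

H(A) = H(0.67) = 0.9149 bits
H(B) = H(0.38) = 0.9580 bits

Distribution B (p=0.38) is closer to uniform (p=0.5), so it has higher entropy.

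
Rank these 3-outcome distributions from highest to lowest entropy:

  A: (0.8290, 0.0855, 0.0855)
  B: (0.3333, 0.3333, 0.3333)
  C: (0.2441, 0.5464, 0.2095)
B > C > A

Key insight: Entropy is maximized by uniform distributions and minimized by concentrated distributions.

- Uniform distributions have maximum entropy log₂(3) = 1.5850 bits
- The more "peaked" or concentrated a distribution, the lower its entropy

Entropies:
  H(A) = 0.8310 bits
  H(B) = 1.5850 bits
  H(C) = 1.4455 bits

Ranking: B > C > A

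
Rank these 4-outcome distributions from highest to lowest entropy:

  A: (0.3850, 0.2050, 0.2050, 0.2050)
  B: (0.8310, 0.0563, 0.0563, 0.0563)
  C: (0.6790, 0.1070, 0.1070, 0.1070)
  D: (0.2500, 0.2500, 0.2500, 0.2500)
D > A > C > B

Key insight: Entropy is maximized by uniform distributions and minimized by concentrated distributions.

Entropies:
  H(A) = 1.9362 bits
  H(B) = 0.9233 bits
  H(C) = 1.4142 bits
  H(D) = 2.0000 bits

Ranking: D > A > C > B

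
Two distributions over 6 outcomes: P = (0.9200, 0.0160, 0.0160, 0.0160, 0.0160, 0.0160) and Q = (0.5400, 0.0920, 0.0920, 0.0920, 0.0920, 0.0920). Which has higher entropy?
Q

P is highly concentrated on one outcome (92%), making it nearly deterministic. Q spreads its mass more evenly (max 54%). The more spread-out distribution has higher entropy: H(P) ≈ 0.588 bits, H(Q) ≈ 2.063 bits.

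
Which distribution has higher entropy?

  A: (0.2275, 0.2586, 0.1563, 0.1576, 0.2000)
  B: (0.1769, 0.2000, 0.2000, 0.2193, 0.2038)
B

Both distributions are close to uniform, making this a harder comparison.

H(A) = 2.2936 bits
H(B) = 2.3186 bits

The distribution closer to uniform has higher entropy.
Answer: B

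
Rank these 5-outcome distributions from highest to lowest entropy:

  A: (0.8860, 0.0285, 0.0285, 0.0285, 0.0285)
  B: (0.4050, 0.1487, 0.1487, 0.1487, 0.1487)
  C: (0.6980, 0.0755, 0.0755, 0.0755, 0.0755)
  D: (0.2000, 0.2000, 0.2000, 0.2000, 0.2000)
D > B > C > A

Key insight: Entropy is maximized by uniform distributions and minimized by concentrated distributions.

Entropies:
  H(A) = 0.7399 bits
  H(B) = 2.1638 bits
  H(C) = 1.4877 bits
  H(D) = 2.3219 bits

Ranking: D > B > C > A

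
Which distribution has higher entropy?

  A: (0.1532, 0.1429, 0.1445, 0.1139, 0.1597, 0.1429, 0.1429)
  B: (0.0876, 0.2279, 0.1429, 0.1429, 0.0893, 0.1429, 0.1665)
A

Both distributions are close to uniform, making this a harder comparison.

H(A) = 2.8009 bits
H(B) = 2.7392 bits

The distribution closer to uniform has higher entropy.
Answer: A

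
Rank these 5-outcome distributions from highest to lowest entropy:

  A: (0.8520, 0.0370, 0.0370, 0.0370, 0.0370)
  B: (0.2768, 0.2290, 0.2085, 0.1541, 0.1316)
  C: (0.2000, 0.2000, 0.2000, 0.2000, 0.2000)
C > B > A

Key insight: Entropy is maximized by uniform distributions and minimized by concentrated distributions.

- Uniform distributions have maximum entropy log₂(5) = 2.3219 bits
- The more "peaked" or concentrated a distribution, the lower its entropy

Entropies:
  H(A) = 0.9008 bits
  H(B) = 2.2723 bits
  H(C) = 2.3219 bits

Ranking: C > B > A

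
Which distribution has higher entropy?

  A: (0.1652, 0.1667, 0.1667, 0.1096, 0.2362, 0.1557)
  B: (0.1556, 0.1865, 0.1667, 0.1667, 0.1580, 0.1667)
B

Both distributions are close to uniform, making this a harder comparison.

H(A) = 2.5498 bits
H(B) = 2.5825 bits

The distribution closer to uniform has higher entropy.
Answer: B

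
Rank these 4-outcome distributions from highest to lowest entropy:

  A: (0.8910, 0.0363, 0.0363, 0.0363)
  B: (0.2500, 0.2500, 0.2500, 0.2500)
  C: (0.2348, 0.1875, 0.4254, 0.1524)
B > C > A

Key insight: Entropy is maximized by uniform distributions and minimized by concentrated distributions.

- Uniform distributions have maximum entropy log₂(4) = 2.0000 bits
- The more "peaked" or concentrated a distribution, the lower its entropy

Entropies:
  H(A) = 0.6697 bits
  H(B) = 2.0000 bits
  H(C) = 1.8818 bits

Ranking: B > C > A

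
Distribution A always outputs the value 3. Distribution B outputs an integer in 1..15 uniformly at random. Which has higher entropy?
B

A is deterministic, so H(A) = 0. B is uniform over 15 outcomes, so H(B) = log₂(15) = 3.907 bits. Any distribution with genuine randomness has higher entropy than a deterministic one.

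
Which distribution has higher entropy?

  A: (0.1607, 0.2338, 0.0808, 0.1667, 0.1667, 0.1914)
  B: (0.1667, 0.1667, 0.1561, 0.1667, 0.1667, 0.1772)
B

Both distributions are close to uniform, making this a harder comparison.

H(A) = 2.5255 bits
H(B) = 2.5840 bits

The distribution closer to uniform has higher entropy.
Answer: B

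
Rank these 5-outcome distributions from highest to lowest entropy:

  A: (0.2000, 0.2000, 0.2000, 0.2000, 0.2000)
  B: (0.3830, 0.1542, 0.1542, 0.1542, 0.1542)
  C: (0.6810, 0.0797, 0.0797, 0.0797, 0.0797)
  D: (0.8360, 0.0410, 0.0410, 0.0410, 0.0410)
A > B > C > D

Key insight: Entropy is maximized by uniform distributions and minimized by concentrated distributions.

Entropies:
  H(A) = 2.3219 bits
  H(B) = 2.1941 bits
  H(C) = 1.5413 bits
  H(D) = 0.9718 bits

Ranking: A > B > C > D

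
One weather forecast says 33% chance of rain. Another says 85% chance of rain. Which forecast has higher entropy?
33% forecast

Treat each forecast as a Bernoulli distribution. Binary entropy is maximized at p=0.5 and falls off symmetrically toward 0 or 1. The 33% forecast is closer to 50%, so it is more uncertain. H(33%) ≈ 0.915 bits, H(85%) ≈ 0.610 bits.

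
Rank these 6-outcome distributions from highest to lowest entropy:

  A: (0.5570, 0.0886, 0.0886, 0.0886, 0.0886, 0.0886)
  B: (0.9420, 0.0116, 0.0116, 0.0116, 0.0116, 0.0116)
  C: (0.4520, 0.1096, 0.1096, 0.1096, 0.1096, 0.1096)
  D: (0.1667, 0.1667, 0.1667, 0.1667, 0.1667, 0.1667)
D > C > A > B

Key insight: Entropy is maximized by uniform distributions and minimized by concentrated distributions.

Entropies:
  H(A) = 2.0192 bits
  H(B) = 0.4541 bits
  H(C) = 2.2658 bits
  H(D) = 2.5850 bits

Ranking: D > C > A > B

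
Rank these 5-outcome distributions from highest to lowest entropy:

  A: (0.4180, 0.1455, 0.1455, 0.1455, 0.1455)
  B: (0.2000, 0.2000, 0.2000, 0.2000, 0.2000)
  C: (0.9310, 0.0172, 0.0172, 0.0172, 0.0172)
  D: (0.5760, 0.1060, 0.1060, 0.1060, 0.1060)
B > A > D > C

Key insight: Entropy is maximized by uniform distributions and minimized by concentrated distributions.

Entropies:
  H(A) = 2.1445 bits
  H(B) = 2.3219 bits
  H(C) = 0.5002 bits
  H(D) = 1.8313 bits

Ranking: B > A > D > C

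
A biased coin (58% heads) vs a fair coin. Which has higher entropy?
Fair coin

The fair coin is uniform (p=0.5), maximizing binary entropy at 1 bit. The biased coin has H(0.58) ≈ 0.981 bits — its outcome is more predictable, so its entropy is lower.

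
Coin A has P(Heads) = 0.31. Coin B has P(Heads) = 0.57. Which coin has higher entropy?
B

For binary distributions, entropy is maximized at p=0.5 and decreases as p moves toward 0 or 1.

H(A) = H(0.31) = 0.8932 bits
H(B) = H(0.57) = 0.9858 bits

Distribution B (p=0.57) is closer to uniform (p=0.5), so it has higher entropy.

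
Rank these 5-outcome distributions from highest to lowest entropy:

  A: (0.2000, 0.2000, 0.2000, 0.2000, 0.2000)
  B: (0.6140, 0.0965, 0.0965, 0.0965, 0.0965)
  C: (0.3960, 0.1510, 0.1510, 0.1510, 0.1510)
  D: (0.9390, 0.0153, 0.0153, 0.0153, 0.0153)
A > C > B > D

Key insight: Entropy is maximized by uniform distributions and minimized by concentrated distributions.

Entropies:
  H(A) = 2.3219 bits
  H(B) = 1.7342 bits
  H(C) = 2.1766 bits
  H(D) = 0.4534 bits

Ranking: A > C > B > D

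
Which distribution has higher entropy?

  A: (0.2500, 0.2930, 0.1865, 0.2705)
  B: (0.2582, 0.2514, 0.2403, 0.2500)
B

Both distributions are close to uniform, making this a harder comparison.

H(A) = 1.9810 bits
H(B) = 1.9995 bits

The distribution closer to uniform has higher entropy.
Answer: B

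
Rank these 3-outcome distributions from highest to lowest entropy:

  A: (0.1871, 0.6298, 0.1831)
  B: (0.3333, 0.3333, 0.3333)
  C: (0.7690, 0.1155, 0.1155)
B > A > C

Key insight: Entropy is maximized by uniform distributions and minimized by concentrated distributions.

- Uniform distributions have maximum entropy log₂(3) = 1.5850 bits
- The more "peaked" or concentrated a distribution, the lower its entropy

Entropies:
  H(A) = 1.3209 bits
  H(B) = 1.5850 bits
  H(C) = 1.0108 bits

Ranking: B > A > C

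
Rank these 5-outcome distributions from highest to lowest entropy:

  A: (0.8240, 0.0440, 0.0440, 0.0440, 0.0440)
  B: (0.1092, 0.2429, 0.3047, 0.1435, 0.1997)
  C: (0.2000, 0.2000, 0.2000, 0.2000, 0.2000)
C > B > A

Key insight: Entropy is maximized by uniform distributions and minimized by concentrated distributions.

- Uniform distributions have maximum entropy log₂(5) = 2.3219 bits
- The more "peaked" or concentrated a distribution, the lower its entropy

Entropies:
  H(A) = 1.0232 bits
  H(B) = 2.2332 bits
  H(C) = 2.3219 bits

Ranking: C > B > A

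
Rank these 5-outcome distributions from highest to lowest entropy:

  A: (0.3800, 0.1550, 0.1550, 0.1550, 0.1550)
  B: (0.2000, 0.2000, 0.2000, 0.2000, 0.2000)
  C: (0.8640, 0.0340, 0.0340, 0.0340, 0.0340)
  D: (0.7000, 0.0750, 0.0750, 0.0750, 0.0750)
B > A > D > C

Key insight: Entropy is maximized by uniform distributions and minimized by concentrated distributions.

Entropies:
  H(A) = 2.1980 bits
  H(B) = 2.3219 bits
  H(C) = 0.8457 bits
  H(D) = 1.4813 bits

Ranking: B > A > D > C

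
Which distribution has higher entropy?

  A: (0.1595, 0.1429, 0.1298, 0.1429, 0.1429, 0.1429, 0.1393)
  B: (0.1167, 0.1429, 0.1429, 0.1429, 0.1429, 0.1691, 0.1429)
A

Both distributions are close to uniform, making this a harder comparison.

H(A) = 2.8050 bits
H(B) = 2.8004 bits

The distribution closer to uniform has higher entropy.
Answer: A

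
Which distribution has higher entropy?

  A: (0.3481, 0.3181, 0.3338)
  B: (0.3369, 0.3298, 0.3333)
B

Both distributions are close to uniform, making this a harder comparison.

H(A) = 1.5840 bits
H(B) = 1.5849 bits

The distribution closer to uniform has higher entropy.
Answer: B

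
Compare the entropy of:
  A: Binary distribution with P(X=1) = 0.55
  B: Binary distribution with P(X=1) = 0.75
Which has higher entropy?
A

For binary distributions, entropy is maximized at p=0.5 and decreases as p moves toward 0 or 1.

H(A) = H(0.55) = 0.9928 bits
H(B) = H(0.75) = 0.8113 bits

Distribution A (p=0.55) is closer to uniform (p=0.5), so it has higher entropy.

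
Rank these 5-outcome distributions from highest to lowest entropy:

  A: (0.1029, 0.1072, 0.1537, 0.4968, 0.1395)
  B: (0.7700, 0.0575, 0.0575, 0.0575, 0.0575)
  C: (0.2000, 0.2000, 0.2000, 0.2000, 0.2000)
C > A > B

Key insight: Entropy is maximized by uniform distributions and minimized by concentrated distributions.

- Uniform distributions have maximum entropy log₂(5) = 2.3219 bits
- The more "peaked" or concentrated a distribution, the lower its entropy

Entropies:
  H(A) = 1.9959 bits
  H(B) = 1.2380 bits
  H(C) = 2.3219 bits

Ranking: C > A > B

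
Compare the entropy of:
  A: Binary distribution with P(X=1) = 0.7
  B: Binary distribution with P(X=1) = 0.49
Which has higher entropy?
B

For binary distributions, entropy is maximized at p=0.5 and decreases as p moves toward 0 or 1.

H(A) = H(0.7) = 0.8813 bits
H(B) = H(0.49) = 0.9997 bits

Distribution B (p=0.49) is closer to uniform (p=0.5), so it has higher entropy.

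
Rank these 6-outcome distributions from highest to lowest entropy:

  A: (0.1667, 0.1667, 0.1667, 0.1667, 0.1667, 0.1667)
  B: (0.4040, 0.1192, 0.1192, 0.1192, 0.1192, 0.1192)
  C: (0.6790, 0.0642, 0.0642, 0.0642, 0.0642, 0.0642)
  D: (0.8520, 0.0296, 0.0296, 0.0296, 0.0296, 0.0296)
A > B > C > D

Key insight: Entropy is maximized by uniform distributions and minimized by concentrated distributions.

Entropies:
  H(A) = 2.5850 bits
  H(B) = 2.3571 bits
  H(C) = 1.6508 bits
  H(D) = 0.9485 bits

Ranking: A > B > C > D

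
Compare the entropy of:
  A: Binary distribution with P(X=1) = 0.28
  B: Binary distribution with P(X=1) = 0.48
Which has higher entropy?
B

For binary distributions, entropy is maximized at p=0.5 and decreases as p moves toward 0 or 1.

H(A) = H(0.28) = 0.8555 bits
H(B) = H(0.48) = 0.9988 bits

Distribution B (p=0.48) is closer to uniform (p=0.5), so it has higher entropy.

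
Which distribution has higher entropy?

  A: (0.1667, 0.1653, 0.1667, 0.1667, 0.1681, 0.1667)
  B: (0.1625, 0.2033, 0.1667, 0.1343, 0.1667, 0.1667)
A

Both distributions are close to uniform, making this a harder comparison.

H(A) = 2.5849 bits
H(B) = 2.5746 bits

The distribution closer to uniform has higher entropy.
Answer: A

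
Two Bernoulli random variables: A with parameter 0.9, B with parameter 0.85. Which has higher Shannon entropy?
B

For binary distributions, entropy is maximized at p=0.5 and decreases as p moves toward 0 or 1.

H(A) = H(0.9) = 0.4690 bits
H(B) = H(0.85) = 0.6098 bits

Distribution B (p=0.85) is closer to uniform (p=0.5), so it has higher entropy.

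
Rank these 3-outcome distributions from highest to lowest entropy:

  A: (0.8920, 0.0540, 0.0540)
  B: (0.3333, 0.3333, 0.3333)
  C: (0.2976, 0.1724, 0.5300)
B > C > A

Key insight: Entropy is maximized by uniform distributions and minimized by concentrated distributions.

- Uniform distributions have maximum entropy log₂(3) = 1.5850 bits
- The more "peaked" or concentrated a distribution, the lower its entropy

Entropies:
  H(A) = 0.6019 bits
  H(B) = 1.5850 bits
  H(C) = 1.4431 bits

Ranking: B > C > A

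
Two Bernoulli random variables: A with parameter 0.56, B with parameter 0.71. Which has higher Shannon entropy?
A

For binary distributions, entropy is maximized at p=0.5 and decreases as p moves toward 0 or 1.

H(A) = H(0.56) = 0.9896 bits
H(B) = H(0.71) = 0.8687 bits

Distribution A (p=0.56) is closer to uniform (p=0.5), so it has higher entropy.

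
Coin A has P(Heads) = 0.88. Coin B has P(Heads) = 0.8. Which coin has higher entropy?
B

For binary distributions, entropy is maximized at p=0.5 and decreases as p moves toward 0 or 1.

H(A) = H(0.88) = 0.5294 bits
H(B) = H(0.8) = 0.7219 bits

Distribution B (p=0.8) is closer to uniform (p=0.5), so it has higher entropy.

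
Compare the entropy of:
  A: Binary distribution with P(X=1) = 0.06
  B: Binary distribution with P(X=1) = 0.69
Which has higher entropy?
B

For binary distributions, entropy is maximized at p=0.5 and decreases as p moves toward 0 or 1.

H(A) = H(0.06) = 0.3274 bits
H(B) = H(0.69) = 0.8932 bits

Distribution B (p=0.69) is closer to uniform (p=0.5), so it has higher entropy.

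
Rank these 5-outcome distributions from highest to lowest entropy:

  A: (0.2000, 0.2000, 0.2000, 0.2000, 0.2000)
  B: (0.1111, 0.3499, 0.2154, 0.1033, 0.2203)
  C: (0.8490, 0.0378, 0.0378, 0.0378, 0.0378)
A > B > C

Key insight: Entropy is maximized by uniform distributions and minimized by concentrated distributions.

- Uniform distributions have maximum entropy log₂(5) = 2.3219 bits
- The more "peaked" or concentrated a distribution, the lower its entropy

Entropies:
  H(A) = 2.3219 bits
  H(B) = 2.1785 bits
  H(C) = 0.9143 bits

Ranking: A > B > C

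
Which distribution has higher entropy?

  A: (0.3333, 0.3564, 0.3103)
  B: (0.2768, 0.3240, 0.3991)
A

Both distributions are close to uniform, making this a harder comparison.

H(A) = 1.5827 bits
H(B) = 1.5686 bits

The distribution closer to uniform has higher entropy.
Answer: A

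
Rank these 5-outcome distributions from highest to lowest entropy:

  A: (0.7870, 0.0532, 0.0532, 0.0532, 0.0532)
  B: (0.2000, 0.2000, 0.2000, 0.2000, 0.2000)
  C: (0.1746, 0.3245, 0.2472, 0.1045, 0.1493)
B > C > A

Key insight: Entropy is maximized by uniform distributions and minimized by concentrated distributions.

- Uniform distributions have maximum entropy log₂(5) = 2.3219 bits
- The more "peaked" or concentrated a distribution, the lower its entropy

Entropies:
  H(A) = 1.1732 bits
  H(B) = 2.3219 bits
  H(C) = 2.2150 bits

Ranking: B > C > A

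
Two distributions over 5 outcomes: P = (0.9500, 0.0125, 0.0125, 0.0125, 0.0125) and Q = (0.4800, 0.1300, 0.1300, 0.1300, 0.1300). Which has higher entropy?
Q

P is highly concentrated on one outcome (95%), making it nearly deterministic. Q spreads its mass more evenly (max 48%). The more spread-out distribution has higher entropy: H(P) ≈ 0.386 bits, H(Q) ≈ 2.039 bits.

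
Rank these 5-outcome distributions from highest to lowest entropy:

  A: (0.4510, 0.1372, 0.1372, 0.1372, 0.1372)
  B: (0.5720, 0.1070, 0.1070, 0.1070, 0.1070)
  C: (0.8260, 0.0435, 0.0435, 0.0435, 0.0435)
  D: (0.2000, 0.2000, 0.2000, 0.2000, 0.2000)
D > A > B > C

Key insight: Entropy is maximized by uniform distributions and minimized by concentrated distributions.

Entropies:
  H(A) = 2.0911 bits
  H(B) = 1.8410 bits
  H(C) = 1.0148 bits
  H(D) = 2.3219 bits

Ranking: D > A > B > C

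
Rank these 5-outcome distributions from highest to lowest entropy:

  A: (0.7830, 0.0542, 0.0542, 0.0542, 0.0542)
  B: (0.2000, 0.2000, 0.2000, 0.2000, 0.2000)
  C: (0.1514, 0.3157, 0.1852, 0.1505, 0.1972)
B > C > A

Key insight: Entropy is maximized by uniform distributions and minimized by concentrated distributions.

- Uniform distributions have maximum entropy log₂(5) = 2.3219 bits
- The more "peaked" or concentrated a distribution, the lower its entropy

Entropies:
  H(A) = 1.1887 bits
  H(B) = 2.3219 bits
  H(C) = 2.2611 bits

Ranking: B > C > A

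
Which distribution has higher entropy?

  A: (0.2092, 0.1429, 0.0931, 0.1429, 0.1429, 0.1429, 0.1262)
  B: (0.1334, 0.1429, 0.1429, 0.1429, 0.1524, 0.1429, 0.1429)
B

Both distributions are close to uniform, making this a harder comparison.

H(A) = 2.7722 bits
H(B) = 2.8064 bits

The distribution closer to uniform has higher entropy.
Answer: B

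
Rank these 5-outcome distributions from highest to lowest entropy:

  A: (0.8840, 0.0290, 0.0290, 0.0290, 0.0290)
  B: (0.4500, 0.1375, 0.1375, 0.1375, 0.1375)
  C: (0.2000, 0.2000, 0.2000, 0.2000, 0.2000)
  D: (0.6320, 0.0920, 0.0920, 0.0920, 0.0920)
C > B > D > A

Key insight: Entropy is maximized by uniform distributions and minimized by concentrated distributions.

Entropies:
  H(A) = 0.7498 bits
  H(B) = 2.0928 bits
  H(C) = 2.3219 bits
  H(D) = 1.6851 bits

Ranking: C > B > D > A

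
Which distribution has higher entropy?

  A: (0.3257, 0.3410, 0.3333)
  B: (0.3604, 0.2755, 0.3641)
A

Both distributions are close to uniform, making this a harder comparison.

H(A) = 1.5847 bits
H(B) = 1.5737 bits

The distribution closer to uniform has higher entropy.
Answer: A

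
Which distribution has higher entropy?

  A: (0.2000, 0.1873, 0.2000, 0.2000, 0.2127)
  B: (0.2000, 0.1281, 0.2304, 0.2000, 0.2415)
A

Both distributions are close to uniform, making this a harder comparison.

H(A) = 2.3208 bits
H(B) = 2.2915 bits

The distribution closer to uniform has higher entropy.
Answer: A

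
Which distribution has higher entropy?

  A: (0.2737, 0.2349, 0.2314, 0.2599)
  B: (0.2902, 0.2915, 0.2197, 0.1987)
A

Both distributions are close to uniform, making this a harder comparison.

H(A) = 1.9965 bits
H(B) = 1.9799 bits

The distribution closer to uniform has higher entropy.
Answer: A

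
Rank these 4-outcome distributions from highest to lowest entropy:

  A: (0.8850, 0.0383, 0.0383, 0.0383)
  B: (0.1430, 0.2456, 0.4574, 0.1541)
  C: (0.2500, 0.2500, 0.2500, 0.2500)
C > B > A

Key insight: Entropy is maximized by uniform distributions and minimized by concentrated distributions.

- Uniform distributions have maximum entropy log₂(4) = 2.0000 bits
- The more "peaked" or concentrated a distribution, the lower its entropy

Entropies:
  H(A) = 0.6971 bits
  H(B) = 1.8306 bits
  H(C) = 2.0000 bits

Ranking: C > B > A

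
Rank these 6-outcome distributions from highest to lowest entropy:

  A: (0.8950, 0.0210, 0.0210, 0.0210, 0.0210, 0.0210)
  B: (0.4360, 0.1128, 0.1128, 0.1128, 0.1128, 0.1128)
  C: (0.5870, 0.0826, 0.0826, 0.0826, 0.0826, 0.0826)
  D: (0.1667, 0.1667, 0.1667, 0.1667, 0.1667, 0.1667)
D > B > C > A

Key insight: Entropy is maximized by uniform distributions and minimized by concentrated distributions.

Entropies:
  H(A) = 0.7285 bits
  H(B) = 2.2977 bits
  H(C) = 1.9370 bits
  H(D) = 2.5850 bits

Ranking: D > B > C > A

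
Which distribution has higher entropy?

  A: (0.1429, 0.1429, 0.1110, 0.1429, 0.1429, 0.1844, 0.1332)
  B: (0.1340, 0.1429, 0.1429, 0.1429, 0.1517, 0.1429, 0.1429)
B

Both distributions are close to uniform, making this a harder comparison.

H(A) = 2.7933 bits
H(B) = 2.8066 bits

The distribution closer to uniform has higher entropy.
Answer: B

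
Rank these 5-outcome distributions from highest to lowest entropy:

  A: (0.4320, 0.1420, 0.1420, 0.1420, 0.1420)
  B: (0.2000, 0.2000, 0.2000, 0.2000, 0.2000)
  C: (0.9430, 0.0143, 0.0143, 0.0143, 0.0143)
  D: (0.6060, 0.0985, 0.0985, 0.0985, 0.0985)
B > A > D > C

Key insight: Entropy is maximized by uniform distributions and minimized by concentrated distributions.

Entropies:
  H(A) = 2.1226 bits
  H(B) = 2.3219 bits
  H(C) = 0.4294 bits
  H(D) = 1.7553 bits

Ranking: B > A > D > C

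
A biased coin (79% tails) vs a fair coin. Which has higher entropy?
Fair coin

The fair coin is uniform (p=0.5), maximizing binary entropy at 1 bit. The biased coin has H(0.79) ≈ 0.741 bits — its outcome is more predictable, so its entropy is lower.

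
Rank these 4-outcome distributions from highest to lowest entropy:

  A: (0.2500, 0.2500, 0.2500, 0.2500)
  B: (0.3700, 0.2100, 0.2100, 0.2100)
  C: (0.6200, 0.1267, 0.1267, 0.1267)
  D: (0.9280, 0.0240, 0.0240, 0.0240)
A > B > C > D

Key insight: Entropy is maximized by uniform distributions and minimized by concentrated distributions.

Entropies:
  H(A) = 2.0000 bits
  H(B) = 1.9492 bits
  H(C) = 1.5603 bits
  H(D) = 0.4875 bits

Ranking: A > B > C > D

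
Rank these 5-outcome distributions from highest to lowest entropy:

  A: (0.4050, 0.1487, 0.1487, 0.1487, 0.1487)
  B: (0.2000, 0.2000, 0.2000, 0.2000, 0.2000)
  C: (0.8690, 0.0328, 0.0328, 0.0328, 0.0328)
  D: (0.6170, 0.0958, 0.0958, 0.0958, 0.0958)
B > A > D > C

Key insight: Entropy is maximized by uniform distributions and minimized by concentrated distributions.

Entropies:
  H(A) = 2.1638 bits
  H(B) = 2.3219 bits
  H(C) = 0.8222 bits
  H(D) = 1.7261 bits

Ranking: B > A > D > C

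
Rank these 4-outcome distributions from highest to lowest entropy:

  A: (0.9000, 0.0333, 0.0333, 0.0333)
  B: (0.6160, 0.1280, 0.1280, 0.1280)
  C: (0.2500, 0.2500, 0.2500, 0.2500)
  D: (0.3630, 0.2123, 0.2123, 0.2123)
C > D > B > A

Key insight: Entropy is maximized by uniform distributions and minimized by concentrated distributions.

Entropies:
  H(A) = 0.6275 bits
  H(B) = 1.5694 bits
  H(C) = 2.0000 bits
  H(D) = 1.9548 bits

Ranking: C > D > B > A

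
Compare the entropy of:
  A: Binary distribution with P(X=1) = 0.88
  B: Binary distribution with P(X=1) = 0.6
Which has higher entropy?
B

For binary distributions, entropy is maximized at p=0.5 and decreases as p moves toward 0 or 1.

H(A) = H(0.88) = 0.5294 bits
H(B) = H(0.6) = 0.9710 bits

Distribution B (p=0.6) is closer to uniform (p=0.5), so it has higher entropy.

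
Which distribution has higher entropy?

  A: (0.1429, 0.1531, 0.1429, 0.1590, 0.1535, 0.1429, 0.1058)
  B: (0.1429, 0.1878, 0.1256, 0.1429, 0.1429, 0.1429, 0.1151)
A

Both distributions are close to uniform, making this a harder comparison.

H(A) = 2.7974 bits
H(B) = 2.7923 bits

The distribution closer to uniform has higher entropy.
Answer: A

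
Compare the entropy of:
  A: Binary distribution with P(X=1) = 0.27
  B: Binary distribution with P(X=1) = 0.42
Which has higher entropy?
B

For binary distributions, entropy is maximized at p=0.5 and decreases as p moves toward 0 or 1.

H(A) = H(0.27) = 0.8415 bits
H(B) = H(0.42) = 0.9815 bits

Distribution B (p=0.42) is closer to uniform (p=0.5), so it has higher entropy.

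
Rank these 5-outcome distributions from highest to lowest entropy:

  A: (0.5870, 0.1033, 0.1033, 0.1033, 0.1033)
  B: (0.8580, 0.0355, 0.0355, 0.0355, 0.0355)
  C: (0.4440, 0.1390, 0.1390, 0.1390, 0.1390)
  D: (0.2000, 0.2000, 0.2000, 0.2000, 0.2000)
D > C > A > B

Key insight: Entropy is maximized by uniform distributions and minimized by concentrated distributions.

Entropies:
  H(A) = 1.8040 bits
  H(B) = 0.8735 bits
  H(C) = 2.1029 bits
  H(D) = 2.3219 bits

Ranking: D > C > A > B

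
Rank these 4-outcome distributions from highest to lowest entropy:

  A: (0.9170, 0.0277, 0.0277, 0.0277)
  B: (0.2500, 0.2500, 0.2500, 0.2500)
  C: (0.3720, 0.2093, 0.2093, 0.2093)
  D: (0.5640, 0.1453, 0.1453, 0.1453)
B > C > D > A

Key insight: Entropy is maximized by uniform distributions and minimized by concentrated distributions.

Entropies:
  H(A) = 0.5442 bits
  H(B) = 2.0000 bits
  H(C) = 1.9476 bits
  H(D) = 1.6792 bits

Ranking: B > C > D > A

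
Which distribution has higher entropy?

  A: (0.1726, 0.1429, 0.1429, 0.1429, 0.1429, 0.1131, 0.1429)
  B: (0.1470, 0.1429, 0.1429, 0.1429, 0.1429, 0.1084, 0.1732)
A

Both distributions are close to uniform, making this a harder comparison.

H(A) = 2.7983 bits
H(B) = 2.7964 bits

The distribution closer to uniform has higher entropy.
Answer: A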